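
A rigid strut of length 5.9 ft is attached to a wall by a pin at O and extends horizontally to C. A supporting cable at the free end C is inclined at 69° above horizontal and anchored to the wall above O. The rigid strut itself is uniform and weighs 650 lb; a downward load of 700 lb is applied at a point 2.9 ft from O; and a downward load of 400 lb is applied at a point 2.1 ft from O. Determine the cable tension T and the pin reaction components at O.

T = 869.2 lb, O_x = 311.5 lb, O_y = 938.6 lb

ΣM about O: T·sin69°·5.9 − 650·2.95 − 700·2.9 − 400·2.1 = 0 → T = 4787.5/(5.9·0.93358) = 869.171 ≈ 869.2 lb.
ΣF_x = 0: O_x − T·cos69° = 0 → O_x = 869.171 × 0.358368 = 311.5 lb.
ΣF_y = 0: O_y + T·sin69° − 650 − 700 − 400 = 0 → O_y = 1750 − 869.171 × 0.93358 = 938.6 lb.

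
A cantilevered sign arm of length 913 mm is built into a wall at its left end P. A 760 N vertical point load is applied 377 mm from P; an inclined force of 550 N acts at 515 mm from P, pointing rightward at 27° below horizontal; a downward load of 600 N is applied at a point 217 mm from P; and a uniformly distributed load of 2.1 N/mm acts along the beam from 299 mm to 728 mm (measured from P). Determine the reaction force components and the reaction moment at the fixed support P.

P_x = -490.1 N, P_y = 2511 N, M_P = 1008000 N·mm

Resultant of the distributed load: 2.1 × 429 = 900.9 N at 513.5 mm from P.
ΣF_x = 0: P_x + 550·cos27° = 0 → P_x = -490.1 N.
ΣF_y = 0: P_y − 760 − 550·sin27° − 600 − 2.1·429 = 0 → P_y = 2511 N.
ΣM about P: M_P − 760·377 − 550·sin27°·515 − 600·217 − (2.1·429)·513.5 = 0 → M_P = 1008000 N·mm.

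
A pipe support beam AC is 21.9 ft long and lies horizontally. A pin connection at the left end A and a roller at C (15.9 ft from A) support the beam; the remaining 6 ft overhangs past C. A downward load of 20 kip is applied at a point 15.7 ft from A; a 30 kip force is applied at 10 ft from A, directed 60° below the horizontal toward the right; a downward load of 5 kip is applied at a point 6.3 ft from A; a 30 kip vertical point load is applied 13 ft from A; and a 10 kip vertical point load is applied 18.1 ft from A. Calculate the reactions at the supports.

Taking moments about A: C_y·15.9 − 20·15.7 − 30·sin60°·10 − 5·6.3 − 30·13 − 10·18.1 = 0 → C_y = 1176.31/15.9 = 73.9818 ≈ 73.98 kip.
ΣF_y = 0: A_y + 73.9818 − 20 − 30·sin60° − 5 − 30 − 10 = 0 → A_y = 17.00 kip.
ΣF_x = 0: A_x + 30·cos60° = 0 → A_x = -15.00 kip.

A_x = -15.00 kip, A_y = 17.00 kip, C_y = 73.98 kip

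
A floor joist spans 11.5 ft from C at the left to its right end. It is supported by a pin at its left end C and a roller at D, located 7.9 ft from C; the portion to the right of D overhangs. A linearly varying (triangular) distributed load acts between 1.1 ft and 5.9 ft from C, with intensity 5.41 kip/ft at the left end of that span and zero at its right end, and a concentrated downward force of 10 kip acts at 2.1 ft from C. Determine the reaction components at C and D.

Resultant of the triangular load: ½ × 5.41 × 4.8 = 12.984 kip, acting at 2.7 ft from C (one-third of the span from the peak).
Taking moments about C: D_y·7.9 − (½·5.41·4.8)·2.7 − 10·2.1 = 0 → D_y = 56.0568/7.9 = 7.0958 ≈ 7.096 kip.
ΣF_y = 0: C_y + 7.0958 − ½·5.41·4.8 − 10 = 0 → C_y = 15.89 kip.
ΣF_x = 0: no horizontal applied forces, so C_x = 0.

C_x = 0, C_y = 15.89 kip, D_y = 7.096 kip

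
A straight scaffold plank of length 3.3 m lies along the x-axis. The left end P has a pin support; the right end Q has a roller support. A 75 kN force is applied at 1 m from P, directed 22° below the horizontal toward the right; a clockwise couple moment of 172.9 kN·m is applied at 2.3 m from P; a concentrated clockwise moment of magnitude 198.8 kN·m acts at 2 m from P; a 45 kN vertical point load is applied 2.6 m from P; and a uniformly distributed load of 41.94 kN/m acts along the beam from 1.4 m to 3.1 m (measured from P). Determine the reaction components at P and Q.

Resultant of the distributed load: 41.94 × 1.7 = 71.298 kN at 2.25 m from P.
Moments about P: Q_y·3.3 − 75·sin22°·1 − 172.9 − 198.8 − 45·2.6 − (41.94·1.7)·2.25 = 0 → Q_y = 677.216/3.3 = 205.217 ≈ 205.2 kN.
ΣF_y = 0: P_y + 205.217 − 75·sin22° − 45 − 41.94·1.7 = 0 → P_y = -60.82 kN.
ΣF_x = 0: P_x + 75·cos22° = 0 → P_x = -69.54 kN.

P_x = -69.54 kN, P_y = -60.82 kN, Q_y = 205.2 kN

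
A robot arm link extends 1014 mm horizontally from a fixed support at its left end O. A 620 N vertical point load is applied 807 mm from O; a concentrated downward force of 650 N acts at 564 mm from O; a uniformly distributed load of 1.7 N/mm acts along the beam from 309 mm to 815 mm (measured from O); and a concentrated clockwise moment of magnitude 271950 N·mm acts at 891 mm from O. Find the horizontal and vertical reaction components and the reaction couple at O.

Resultant of the distributed load: 1.7 × 506 = 860.2 N at 562 mm from O.
ΣF_x = 0: O_x = 0.
ΣF_y = 0: O_y − 620 − 650 − 1.7·506 = 0 → O_y = 2130 N.
ΣM about O: M_O − 620·807 − 650·564 − (1.7·506)·562 − 271950 = 0 → M_O = 1622000 N·mm.

O_x = 0, O_y = 2130 N, M_O = 1622000 N·mm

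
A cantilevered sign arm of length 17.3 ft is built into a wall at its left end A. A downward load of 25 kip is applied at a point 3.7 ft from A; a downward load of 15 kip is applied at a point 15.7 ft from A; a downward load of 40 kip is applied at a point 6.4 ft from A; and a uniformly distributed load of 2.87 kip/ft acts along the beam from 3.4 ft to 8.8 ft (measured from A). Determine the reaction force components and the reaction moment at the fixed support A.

A_x = 0, A_y = 95.50 kip, M_A = 678.5 kip·ft

Resultant of the distributed load: 2.87 × 5.4 = 15.498 kip at 6.1 ft from A.
ΣF_x = 0: A_x = 0.
ΣF_y = 0: A_y − 25 − 15 − 40 − 2.87·5.4 = 0 → A_y = 95.50 kip.
ΣM about A: M_A − 25·3.7 − 15·15.7 − 40·6.4 − (2.87·5.4)·6.1 = 0 → M_A = 678.5 kip·ft.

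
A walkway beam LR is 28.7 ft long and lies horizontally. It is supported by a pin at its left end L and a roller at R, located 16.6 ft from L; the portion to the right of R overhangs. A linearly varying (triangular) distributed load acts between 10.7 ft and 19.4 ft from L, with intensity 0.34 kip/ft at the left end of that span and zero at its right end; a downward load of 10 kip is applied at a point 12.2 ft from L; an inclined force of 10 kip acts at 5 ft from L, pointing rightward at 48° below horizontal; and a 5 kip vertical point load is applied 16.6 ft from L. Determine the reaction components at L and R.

Resultant of the triangular load: ½ × 0.34 × 8.7 = 1.479 kip, acting at 13.6 ft from L (one-third of the span from the peak).
ΣM about L: R_y·16.6 − (½·0.34·8.7)·13.6 − 10·12.2 − 10·sin48°·5 − 5·16.6 = 0 → R_y = 262.272/16.6 = 15.7995 ≈ 15.80 kip.
ΣF_y = 0: L_y + 15.7995 − ½·0.34·8.7 − 10 − 10·sin48° − 5 = 0 → L_y = 8.111 kip.
ΣF_x = 0: L_x + 10·cos48° = 0 → L_x = -6.691 kip.

L_x = -6.691 kip, L_y = 8.111 kip, R_y = 15.80 kip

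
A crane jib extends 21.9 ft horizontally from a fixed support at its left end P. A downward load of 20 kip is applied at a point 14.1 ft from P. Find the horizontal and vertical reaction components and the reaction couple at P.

P_x = 0, P_y = 20.00 kip, M_P = 282.0 kip·ft

ΣF_x = 0: P_x = 0.
ΣF_y = 0: P_y − 20 = 0 → P_y = 20.00 kip.
ΣM about P: M_P − 20·14.1 = 0 → M_P = 282.0 kip·ft.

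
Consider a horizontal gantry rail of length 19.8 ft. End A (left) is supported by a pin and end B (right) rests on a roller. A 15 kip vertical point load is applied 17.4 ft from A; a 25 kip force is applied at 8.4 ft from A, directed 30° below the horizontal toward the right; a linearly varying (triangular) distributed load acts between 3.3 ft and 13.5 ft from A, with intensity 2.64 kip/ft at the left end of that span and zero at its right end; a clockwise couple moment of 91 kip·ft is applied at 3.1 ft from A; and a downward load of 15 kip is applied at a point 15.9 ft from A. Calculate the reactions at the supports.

A_x = -21.65 kip, A_y = 16.28 kip, B_y = 39.68 kip

Resultant of the triangular load: ½ × 2.64 × 10.2 = 13.464 kip, acting at 6.7 ft from A (one-third of the span from the peak).
Taking moments about A: B_y·19.8 − 15·17.4 − 25·sin30°·8.4 − (½·2.64·10.2)·6.7 − 91 − 15·15.9 = 0 → B_y = 785.7088/19.8 = 39.6823 ≈ 39.68 kip.
ΣF_y = 0: A_y + 39.6823 − 15 − 25·sin30° − ½·2.64·10.2 − 15 = 0 → A_y = 16.28 kip.
ΣF_x = 0: A_x + 25·cos30° = 0 → A_x = -21.65 kip.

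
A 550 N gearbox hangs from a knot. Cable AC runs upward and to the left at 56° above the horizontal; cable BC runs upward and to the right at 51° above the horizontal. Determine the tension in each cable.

ΣF_x = 0: −T_AC·cos56° + T_BC·cos51° = 0 → T_BC = 0.888566·T_AC.
ΣF_y = 0: T_AC·sin56° + T_BC·sin51° = 550.
Substitute: T_AC·(0.829038 + 0.888566·0.777146) = 550 → T_AC = 361.941 ≈ 361.9 N.
Then T_BC = 0.888566 × 361.941 = 321.6 N.

T_AC = 361.9 N, T_BC = 321.6 N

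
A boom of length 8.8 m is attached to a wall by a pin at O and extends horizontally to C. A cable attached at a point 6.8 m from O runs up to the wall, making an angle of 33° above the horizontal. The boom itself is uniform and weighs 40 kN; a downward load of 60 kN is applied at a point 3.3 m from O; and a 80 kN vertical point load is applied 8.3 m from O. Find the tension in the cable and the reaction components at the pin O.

T = 280.3 kN, O_x = 235.1 kN, O_y = 27.35 kN

ΣM about O: T·sin33°·6.8 − 40·4.4 − 60·3.3 − 80·8.3 = 0 → T = 1038/(6.8·0.544639) = 280.272 ≈ 280.3 kN.
ΣF_x = 0: O_x − T·cos33° = 0 → O_x = 280.272 × 0.838671 = 235.1 kN.
ΣF_y = 0: O_y + T·sin33° − 40 − 60 − 80 = 0 → O_y = 180 − 280.272 × 0.544639 = 27.35 kN.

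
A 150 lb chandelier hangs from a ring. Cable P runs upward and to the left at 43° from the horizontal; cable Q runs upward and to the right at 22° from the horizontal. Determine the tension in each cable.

ΣF_x = 0: −T_P·cos43° + T_Q·cos22° = 0 → T_Q = 0.78879·T_P.
ΣF_y = 0: T_P·sin43° + T_Q·sin22° = 150.
Substitute: T_P·(0.681998 + 0.78879·0.374607) = 150 → T_P = 153.455 ≈ 153.5 lb.
Then T_Q = 0.78879 × 153.455 = 121.0 lb.

T_P = 153.5 lb, T_Q = 121.0 lb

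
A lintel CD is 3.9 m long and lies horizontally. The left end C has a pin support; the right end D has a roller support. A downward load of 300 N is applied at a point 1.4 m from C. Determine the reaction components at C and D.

ΣM about C: D_y·3.9 − 300·1.4 = 0 → D_y = 420/3.9 = 107.692 ≈ 107.7 N.
ΣF_y = 0: C_y + 107.692 − 300 = 0 → C_y = 192.3 N.
ΣF_x = 0: no horizontal applied forces, so C_x = 0.

C_x = 0, C_y = 192.3 N, D_y = 107.7 N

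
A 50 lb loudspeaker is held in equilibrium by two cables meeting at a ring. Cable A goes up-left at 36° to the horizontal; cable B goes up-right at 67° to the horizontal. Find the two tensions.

T_A = 20.05 lb, T_B = 41.51 lb

ΣF_x = 0: −T_A·cos36° + T_B·cos67° = 0 → T_B = 2.07052·T_A.
ΣF_y = 0: T_A·sin36° + T_B·sin67° = 50.
Substitute: T_A·(0.587785 + 2.07052·0.920505) = 50 → T_A = 20.0505 ≈ 20.05 lb.
Then T_B = 2.07052 × 20.0505 = 41.51 lb.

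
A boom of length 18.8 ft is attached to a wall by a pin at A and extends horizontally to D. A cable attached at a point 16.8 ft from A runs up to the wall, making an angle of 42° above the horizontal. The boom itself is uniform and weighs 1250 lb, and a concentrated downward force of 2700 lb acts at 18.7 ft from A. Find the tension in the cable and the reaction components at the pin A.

T = 5537 lb, A_x = 4115 lb, A_y = 245.2 lb

ΣM about A: T·sin42°·16.8 − 1250·9.4 − 2700·18.7 = 0 → T = 62240/(16.8·0.669131) = 5536.68 ≈ 5537 lb.
ΣF_x = 0: A_x − T·cos42° = 0 → A_x = 5536.68 × 0.743145 = 4115 lb.
ΣF_y = 0: A_y + T·sin42° − 1250 − 2700 = 0 → A_y = 3950 − 5536.68 × 0.669131 = 245.2 lb.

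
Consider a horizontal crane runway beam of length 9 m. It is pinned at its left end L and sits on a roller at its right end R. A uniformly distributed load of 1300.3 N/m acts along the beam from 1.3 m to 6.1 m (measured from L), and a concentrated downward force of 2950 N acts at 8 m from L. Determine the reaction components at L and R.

Resultant of the distributed load: 1300.3 × 4.8 = 6241.44 N at 3.7 m from L.
Moments about L: R_y·9 − (1300.3·4.8)·3.7 − 2950·8 = 0 → R_y = 46693.328/9 = 5188.15 ≈ 5188 N.
ΣF_y = 0: L_y + 5188.15 − 1300.3·4.8 − 2950 = 0 → L_y = 4003 N.
ΣF_x = 0: no horizontal applied forces, so L_x = 0.

L_x = 0, L_y = 4003 N, R_y = 5188 N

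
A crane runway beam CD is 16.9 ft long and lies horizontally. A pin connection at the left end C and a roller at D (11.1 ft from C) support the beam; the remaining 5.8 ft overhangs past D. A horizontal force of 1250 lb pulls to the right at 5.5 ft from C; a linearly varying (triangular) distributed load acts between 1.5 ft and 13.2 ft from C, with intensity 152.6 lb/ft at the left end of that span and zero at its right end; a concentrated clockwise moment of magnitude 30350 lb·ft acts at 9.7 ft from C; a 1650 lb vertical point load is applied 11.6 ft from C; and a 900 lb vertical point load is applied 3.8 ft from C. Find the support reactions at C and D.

Resultant of the triangular load: ½ × 152.6 × 11.7 = 892.71 lb, acting at 5.4 ft from C (one-third of the span from the peak).
ΣM about C: D_y·11.1 − (½·152.6·11.7)·5.4 − 30350 − 1650·11.6 − 900·3.8 = 0 → D_y = 57730.634/11.1 = 5200.96 ≈ 5201 lb.
ΣF_y = 0: C_y + 5200.96 − ½·152.6·11.7 − 1650 − 900 = 0 → C_y = -1758 lb.
ΣF_x = 0: C_x + 1250 = 0 → C_x = -1250 lb.

C_x = -1250 lb, C_y = -1758 lb, D_y = 5201 lb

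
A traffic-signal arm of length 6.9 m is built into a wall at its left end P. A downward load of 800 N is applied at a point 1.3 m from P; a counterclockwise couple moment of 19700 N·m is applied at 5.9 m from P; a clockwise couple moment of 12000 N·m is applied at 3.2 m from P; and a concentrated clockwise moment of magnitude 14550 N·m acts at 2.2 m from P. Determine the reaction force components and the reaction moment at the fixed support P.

ΣF_x = 0: P_x = 0.
ΣF_y = 0: P_y − 800 = 0 → P_y = 800.0 N.
ΣM about P: M_P − 800·1.3 + 19700 − 12000 − 14550 = 0 → M_P = 7890 N·m.

P_x = 0, P_y = 800.0 N, M_P = 7890 N·m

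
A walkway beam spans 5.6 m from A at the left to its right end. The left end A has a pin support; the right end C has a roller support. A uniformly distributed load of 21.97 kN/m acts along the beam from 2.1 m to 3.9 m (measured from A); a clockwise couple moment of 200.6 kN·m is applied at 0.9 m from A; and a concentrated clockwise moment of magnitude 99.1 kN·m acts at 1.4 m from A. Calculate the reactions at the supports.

Resultant of the distributed load: 21.97 × 1.8 = 39.546 kN at 3 m from A.
Taking moments about A: C_y·5.6 − (21.97·1.8)·3 − 200.6 − 99.1 = 0 → C_y = 418.338/5.6 = 74.7032 ≈ 74.70 kN.
ΣF_y = 0: A_y + 74.7032 − 21.97·1.8 = 0 → A_y = -35.16 kN.
ΣF_x = 0: no horizontal applied forces, so A_x = 0.

A_x = 0, A_y = -35.16 kN, C_y = 74.70 kN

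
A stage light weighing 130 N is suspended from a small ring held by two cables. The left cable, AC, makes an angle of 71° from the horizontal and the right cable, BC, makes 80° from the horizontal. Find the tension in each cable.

T_AC = 46.56 N, T_BC = 87.30 N

ΣF_x = 0: −T_AC·cos71° + T_BC·cos80° = 0 → T_BC = 1.87487·T_AC.
ΣF_y = 0: T_AC·sin71° + T_BC·sin80° = 130.
Substitute: T_AC·(0.945519 + 1.87487·0.984808) = 130 → T_AC = 46.5632 ≈ 46.56 N.
Then T_BC = 1.87487 × 46.5632 = 87.30 N.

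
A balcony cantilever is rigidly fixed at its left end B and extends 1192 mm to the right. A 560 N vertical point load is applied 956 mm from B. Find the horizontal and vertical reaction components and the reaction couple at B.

ΣF_x = 0: B_x = 0.
ΣF_y = 0: B_y − 560 = 0 → B_y = 560.0 N.
ΣM about B: M_B − 560·956 = 0 → M_B = 535400 N·mm.

B_x = 0, B_y = 560.0 N, M_B = 535400 N·mm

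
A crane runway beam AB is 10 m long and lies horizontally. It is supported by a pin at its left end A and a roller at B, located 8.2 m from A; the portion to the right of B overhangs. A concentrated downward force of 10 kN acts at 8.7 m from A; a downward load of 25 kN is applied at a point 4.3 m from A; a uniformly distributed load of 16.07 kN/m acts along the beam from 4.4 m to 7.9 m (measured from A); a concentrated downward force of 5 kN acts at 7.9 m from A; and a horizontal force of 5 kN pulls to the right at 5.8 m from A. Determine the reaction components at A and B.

Resultant of the distributed load: 16.07 × 3.5 = 56.245 kN at 6.15 m from A.
Taking moments about A: B_y·8.2 − 10·8.7 − 25·4.3 − (16.07·3.5)·6.15 − 5·7.9 = 0 → B_y = 579.90675/8.2 = 70.7203 ≈ 70.72 kN.
ΣF_y = 0: A_y + 70.7203 − 10 − 25 − 16.07·3.5 − 5 = 0 → A_y = 25.52 kN.
ΣF_x = 0: A_x + 5 = 0 → A_x = -5.000 kN.

A_x = -5.000 kN, A_y = 25.52 kN, B_y = 70.72 kN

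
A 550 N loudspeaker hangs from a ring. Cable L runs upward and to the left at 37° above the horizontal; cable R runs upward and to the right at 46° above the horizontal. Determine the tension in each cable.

ΣF_x = 0: −T_L·cos37° + T_R·cos46° = 0 → T_R = 1.14968·T_L.
ΣF_y = 0: T_L·sin37° + T_R·sin46° = 550.
Substitute: T_L·(0.601815 + 1.14968·0.71934) = 550 → T_L = 384.931 ≈ 384.9 N.
Then T_R = 1.14968 × 384.931 = 442.5 N.

T_L = 384.9 N, T_R = 442.5 N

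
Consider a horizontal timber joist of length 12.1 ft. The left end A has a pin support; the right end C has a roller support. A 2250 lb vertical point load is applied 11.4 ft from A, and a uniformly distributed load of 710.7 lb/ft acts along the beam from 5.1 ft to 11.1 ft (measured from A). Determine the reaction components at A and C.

A_x = 0, A_y = 1540 lb, C_y = 4974 lb

Resultant of the distributed load: 710.7 × 6 = 4264.2 lb at 8.1 ft from A.
Taking moments about A: C_y·12.1 − 2250·11.4 − (710.7·6)·8.1 = 0 → C_y = 60190.02/12.1 = 4974.38 ≈ 4974 lb.
ΣF_y = 0: A_y + 4974.38 − 2250 − 710.7·6 = 0 → A_y = 1540 lb.
ΣF_x = 0: no horizontal applied forces, so A_x = 0.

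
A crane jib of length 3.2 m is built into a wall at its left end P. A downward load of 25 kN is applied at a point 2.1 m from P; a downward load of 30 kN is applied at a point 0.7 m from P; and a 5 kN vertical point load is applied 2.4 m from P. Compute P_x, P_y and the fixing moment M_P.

P_x = 0, P_y = 60.00 kN, M_P = 85.50 kN·m

ΣF_x = 0: P_x = 0.
ΣF_y = 0: P_y − 25 − 30 − 5 = 0 → P_y = 60.00 kN.
ΣM about P: M_P − 25·2.1 − 30·0.7 − 5·2.4 = 0 → M_P = 85.50 kN·m.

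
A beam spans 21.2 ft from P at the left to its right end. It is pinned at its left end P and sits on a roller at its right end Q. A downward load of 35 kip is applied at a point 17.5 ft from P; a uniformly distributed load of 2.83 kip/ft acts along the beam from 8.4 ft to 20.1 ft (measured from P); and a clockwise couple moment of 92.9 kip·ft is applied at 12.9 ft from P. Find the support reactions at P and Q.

P_x = 0, P_y = 12.58 kip, Q_y = 55.53 kip

Resultant of the distributed load: 2.83 × 11.7 = 33.111 kip at 14.25 ft from P.
ΣM about P: Q_y·21.2 − 35·17.5 − (2.83·11.7)·14.25 − 92.9 = 0 → Q_y = 1177.23175/21.2 = 55.5298 ≈ 55.53 kip.
ΣF_y = 0: P_y + 55.5298 − 35 − 2.83·11.7 = 0 → P_y = 12.58 kip.
ΣF_x = 0: no horizontal applied forces, so P_x = 0.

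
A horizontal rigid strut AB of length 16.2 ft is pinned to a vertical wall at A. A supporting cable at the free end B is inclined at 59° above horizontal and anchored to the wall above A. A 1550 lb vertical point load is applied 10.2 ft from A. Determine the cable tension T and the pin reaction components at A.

ΣM about A: T·sin59°·16.2 − 1550·10.2 = 0 → T = 15810/(16.2·0.857167) = 1138.55 ≈ 1139 lb.
ΣF_x = 0: A_x − T·cos59° = 0 → A_x = 1138.55 × 0.515038 = 586.4 lb.
ΣF_y = 0: A_y + T·sin59° − 1550 = 0 → A_y = 1550 − 1138.55 × 0.857167 = 574.1 lb.

T = 1139 lb, A_x = 586.4 lb, A_y = 574.1 lb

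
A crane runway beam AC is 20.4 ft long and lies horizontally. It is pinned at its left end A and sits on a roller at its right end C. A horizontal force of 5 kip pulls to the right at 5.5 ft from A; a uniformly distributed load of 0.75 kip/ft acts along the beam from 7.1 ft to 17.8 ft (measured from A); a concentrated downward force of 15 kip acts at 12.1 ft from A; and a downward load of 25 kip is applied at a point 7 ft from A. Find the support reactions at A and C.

A_x = -5.000 kip, A_y = 25.65 kip, C_y = 22.37 kip

Resultant of the distributed load: 0.75 × 10.7 = 8.025 kip at 12.45 ft from A.
Taking moments about A: C_y·20.4 − (0.75·10.7)·12.45 − 15·12.1 − 25·7 = 0 → C_y = 456.41125/20.4 = 22.3731 ≈ 22.37 kip.
ΣF_y = 0: A_y + 22.3731 − 0.75·10.7 − 15 − 25 = 0 → A_y = 25.65 kip.
ΣF_x = 0: A_x + 5 = 0 → A_x = -5.000 kip.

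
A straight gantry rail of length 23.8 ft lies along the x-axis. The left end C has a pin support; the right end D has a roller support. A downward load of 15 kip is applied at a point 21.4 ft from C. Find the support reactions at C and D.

C_x = 0, C_y = 1.513 kip, D_y = 13.49 kip

Moments about C: D_y·23.8 − 15·21.4 = 0 → D_y = 321/23.8 = 13.4874 ≈ 13.49 kip.
ΣF_y = 0: C_y + 13.4874 − 15 = 0 → C_y = 1.513 kip.
ΣF_x = 0: no horizontal applied forces, so C_x = 0.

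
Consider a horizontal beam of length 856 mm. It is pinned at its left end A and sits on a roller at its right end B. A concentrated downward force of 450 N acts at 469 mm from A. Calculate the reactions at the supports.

Moments about A: B_y·856 − 450·469 = 0 → B_y = 211050/856 = 246.554 ≈ 246.6 N.
ΣF_y = 0: A_y + 246.554 − 450 = 0 → A_y = 203.4 N.
ΣF_x = 0: no horizontal applied forces, so A_x = 0.

A_x = 0, A_y = 203.4 N, B_y = 246.6 N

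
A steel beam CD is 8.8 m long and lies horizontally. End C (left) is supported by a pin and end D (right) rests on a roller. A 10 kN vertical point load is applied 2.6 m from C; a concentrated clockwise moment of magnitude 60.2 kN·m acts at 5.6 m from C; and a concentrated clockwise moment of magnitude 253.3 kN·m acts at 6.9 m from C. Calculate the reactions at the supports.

Moments about C: D_y·8.8 − 10·2.6 − 60.2 − 253.3 = 0 → D_y = 339.5/8.8 = 38.5795 ≈ 38.58 kN.
ΣF_y = 0: C_y + 38.5795 − 10 = 0 → C_y = -28.58 kN.
ΣF_x = 0: no horizontal applied forces, so C_x = 0.

C_x = 0, C_y = -28.58 kN, D_y = 38.58 kN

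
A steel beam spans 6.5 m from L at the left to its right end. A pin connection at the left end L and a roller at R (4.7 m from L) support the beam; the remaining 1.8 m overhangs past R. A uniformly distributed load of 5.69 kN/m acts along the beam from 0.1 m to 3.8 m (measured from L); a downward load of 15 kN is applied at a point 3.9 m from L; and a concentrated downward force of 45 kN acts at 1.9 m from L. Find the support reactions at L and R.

Resultant of the distributed load: 5.69 × 3.7 = 21.053 kN at 1.95 m from L.
Moments about L: R_y·4.7 − (5.69·3.7)·1.95 − 15·3.9 − 45·1.9 = 0 → R_y = 185.05335/4.7 = 39.3731 ≈ 39.37 kN.
ΣF_y = 0: L_y + 39.3731 − 5.69·3.7 − 15 − 45 = 0 → L_y = 41.68 kN.
ΣF_x = 0: no horizontal applied forces, so L_x = 0.

L_x = 0, L_y = 41.68 kN, R_y = 39.37 kN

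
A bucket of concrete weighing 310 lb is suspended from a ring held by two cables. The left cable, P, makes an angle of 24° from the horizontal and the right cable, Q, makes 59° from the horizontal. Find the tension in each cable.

ΣF_x = 0: −T_P·cos24° + T_Q·cos59° = 0 → T_Q = 1.77374·T_P.
ΣF_y = 0: T_P·sin24° + T_Q·sin59° = 310.
Substitute: T_P·(0.406737 + 1.77374·0.857167) = 310 → T_P = 160.861 ≈ 160.9 lb.
Then T_Q = 1.77374 × 160.861 = 285.3 lb.

T_P = 160.9 lb, T_Q = 285.3 lb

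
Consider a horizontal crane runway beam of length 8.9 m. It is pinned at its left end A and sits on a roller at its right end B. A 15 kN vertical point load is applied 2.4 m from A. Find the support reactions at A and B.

A_x = 0, A_y = 10.96 kN, B_y = 4.045 kN

Taking moments about A: B_y·8.9 − 15·2.4 = 0 → B_y = 36/8.9 = 4.04494 ≈ 4.045 kN.
ΣF_y = 0: A_y + 4.04494 − 15 = 0 → A_y = 10.96 kN.
ΣF_x = 0: no horizontal applied forces, so A_x = 0.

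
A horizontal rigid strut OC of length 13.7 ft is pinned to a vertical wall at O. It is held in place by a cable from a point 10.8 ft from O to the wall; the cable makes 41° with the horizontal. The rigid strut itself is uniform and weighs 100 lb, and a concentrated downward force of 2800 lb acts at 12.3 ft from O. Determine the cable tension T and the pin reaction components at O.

ΣM about O: T·sin41°·10.8 − 100·6.85 − 2800·12.3 = 0 → T = 35125/(10.8·0.656059) = 4957.35 ≈ 4957 lb.
ΣF_x = 0: O_x − T·cos41° = 0 → O_x = 4957.35 × 0.75471 = 3741 lb.
ΣF_y = 0: O_y + T·sin41° − 100 − 2800 = 0 → O_y = 2900 − 4957.35 × 0.656059 = -352.3 lb.

T = 4957 lb, O_x = 3741 lb, O_y = -352.3 lb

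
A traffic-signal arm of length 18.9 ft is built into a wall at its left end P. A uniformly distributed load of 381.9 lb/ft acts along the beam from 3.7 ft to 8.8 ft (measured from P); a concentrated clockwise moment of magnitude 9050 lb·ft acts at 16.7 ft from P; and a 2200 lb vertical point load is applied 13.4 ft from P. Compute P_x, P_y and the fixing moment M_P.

P_x = 0, P_y = 4148 lb, M_P = 50700 lb·ft

Resultant of the distributed load: 381.9 × 5.1 = 1947.69 lb at 6.25 ft from P.
ΣF_x = 0: P_x = 0.
ΣF_y = 0: P_y − 381.9·5.1 − 2200 = 0 → P_y = 4148 lb.
ΣM about P: M_P − (381.9·5.1)·6.25 − 9050 − 2200·13.4 = 0 → M_P = 50700 lb·ft.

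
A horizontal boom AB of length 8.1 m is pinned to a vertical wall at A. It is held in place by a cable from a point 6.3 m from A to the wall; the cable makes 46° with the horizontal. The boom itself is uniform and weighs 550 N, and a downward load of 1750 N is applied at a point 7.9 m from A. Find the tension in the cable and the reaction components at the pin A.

ΣM about A: T·sin46°·6.3 − 550·4.05 − 1750·7.9 = 0 → T = 16052.5/(6.3·0.71934) = 3542.16 ≈ 3542 N.
ΣF_x = 0: A_x − T·cos46° = 0 → A_x = 3542.16 × 0.694658 = 2461 N.
ΣF_y = 0: A_y + T·sin46° − 550 − 1750 = 0 → A_y = 2300 − 3542.16 × 0.71934 = -248.0 N.

T = 3542 N, A_x = 2461 N, A_y = -248.0 N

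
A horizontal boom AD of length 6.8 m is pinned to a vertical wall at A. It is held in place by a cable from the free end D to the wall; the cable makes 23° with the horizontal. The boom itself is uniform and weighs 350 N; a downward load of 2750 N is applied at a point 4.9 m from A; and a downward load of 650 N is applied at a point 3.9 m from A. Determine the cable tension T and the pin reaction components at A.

ΣM about A: T·sin23°·6.8 − 350·3.4 − 2750·4.9 − 650·3.9 = 0 → T = 17200/(6.8·0.390731) = 6473.54 ≈ 6474 N.
ΣF_x = 0: A_x − T·cos23° = 0 → A_x = 6473.54 × 0.920505 = 5959 N.
ΣF_y = 0: A_y + T·sin23° − 350 − 2750 − 650 = 0 → A_y = 3750 − 6473.54 × 0.390731 = 1221 N.

T = 6474 N, A_x = 5959 N, A_y = 1221 N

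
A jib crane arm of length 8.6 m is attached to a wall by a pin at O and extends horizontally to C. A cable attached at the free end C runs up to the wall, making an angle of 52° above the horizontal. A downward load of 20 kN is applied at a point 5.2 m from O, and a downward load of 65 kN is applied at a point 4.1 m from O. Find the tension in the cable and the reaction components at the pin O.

T = 54.67 kN, O_x = 33.66 kN, O_y = 41.92 kN

ΣM about O: T·sin52°·8.6 − 20·5.2 − 65·4.1 = 0 → T = 370.5/(8.6·0.788011) = 54.6711 ≈ 54.67 kN.
ΣF_x = 0: O_x − T·cos52° = 0 → O_x = 54.6711 × 0.615661 = 33.66 kN.
ΣF_y = 0: O_y + T·sin52° − 20 − 65 = 0 → O_y = 85 − 54.6711 × 0.788011 = 41.92 kN.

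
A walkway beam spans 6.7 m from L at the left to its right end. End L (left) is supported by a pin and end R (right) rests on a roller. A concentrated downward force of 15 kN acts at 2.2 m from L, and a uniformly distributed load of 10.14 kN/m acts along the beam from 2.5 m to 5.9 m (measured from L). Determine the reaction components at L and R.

L_x = 0, L_y = 22.94 kN, R_y = 26.54 kN

Resultant of the distributed load: 10.14 × 3.4 = 34.476 kN at 4.2 m from L.
ΣM about L: R_y·6.7 − 15·2.2 − (10.14·3.4)·4.2 = 0 → R_y = 177.7992/6.7 = 26.5372 ≈ 26.54 kN.
ΣF_y = 0: L_y + 26.5372 − 15 − 10.14·3.4 = 0 → L_y = 22.94 kN.
ΣF_x = 0: no horizontal applied forces, so L_x = 0.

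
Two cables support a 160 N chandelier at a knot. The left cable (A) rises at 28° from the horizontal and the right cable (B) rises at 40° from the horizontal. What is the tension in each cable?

T_A = 132.2 N, T_B = 152.4 N

ΣF_x = 0: −T_A·cos28° + T_B·cos40° = 0 → T_B = 1.15261·T_A.
ΣF_y = 0: T_A·sin28° + T_B·sin40° = 160.
Substitute: T_A·(0.469472 + 1.15261·0.642788) = 160 → T_A = 132.193 ≈ 132.2 N.
Then T_B = 1.15261 × 132.193 = 152.4 N.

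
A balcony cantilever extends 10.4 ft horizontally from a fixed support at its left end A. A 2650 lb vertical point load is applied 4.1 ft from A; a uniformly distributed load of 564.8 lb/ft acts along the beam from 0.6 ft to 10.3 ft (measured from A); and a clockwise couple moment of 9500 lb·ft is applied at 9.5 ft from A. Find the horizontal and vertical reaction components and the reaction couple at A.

Resultant of the distributed load: 564.8 × 9.7 = 5478.56 lb at 5.45 ft from A.
ΣF_x = 0: A_x = 0.
ΣF_y = 0: A_y − 2650 − 564.8·9.7 = 0 → A_y = 8129 lb.
ΣM about A: M_A − 2650·4.1 − (564.8·9.7)·5.45 − 9500 = 0 → M_A = 50220 lb·ft.

A_x = 0, A_y = 8129 lb, M_A = 50220 lb·ft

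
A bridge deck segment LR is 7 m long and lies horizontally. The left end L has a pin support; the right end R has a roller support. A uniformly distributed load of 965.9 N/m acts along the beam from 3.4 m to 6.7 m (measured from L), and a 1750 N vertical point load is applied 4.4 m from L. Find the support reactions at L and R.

L_x = 0, L_y = 1538 N, R_y = 3400 N

Resultant of the distributed load: 965.9 × 3.3 = 3187.47 N at 5.05 m from L.
ΣM about L: R_y·7 − (965.9·3.3)·5.05 − 1750·4.4 = 0 → R_y = 23796.7235/7 = 3399.53 ≈ 3400 N.
ΣF_y = 0: L_y + 3399.53 − 965.9·3.3 − 1750 = 0 → L_y = 1538 N.
ΣF_x = 0: no horizontal applied forces, so L_x = 0.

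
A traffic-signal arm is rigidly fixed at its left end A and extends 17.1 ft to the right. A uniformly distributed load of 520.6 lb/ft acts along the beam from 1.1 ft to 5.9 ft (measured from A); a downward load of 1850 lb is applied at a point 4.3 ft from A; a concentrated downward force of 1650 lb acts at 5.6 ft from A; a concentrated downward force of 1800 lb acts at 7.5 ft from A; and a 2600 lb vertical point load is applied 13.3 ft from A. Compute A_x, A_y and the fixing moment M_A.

A_x = 0, A_y = 10400 lb, M_A = 74020 lb·ft

Resultant of the distributed load: 520.6 × 4.8 = 2498.88 lb at 3.5 ft from A.
ΣF_x = 0: A_x = 0.
ΣF_y = 0: A_y − 520.6·4.8 − 1850 − 1650 − 1800 − 2600 = 0 → A_y = 10400 lb.
ΣM about A: M_A − (520.6·4.8)·3.5 − 1850·4.3 − 1650·5.6 − 1800·7.5 − 2600·13.3 = 0 → M_A = 74020 lb·ft.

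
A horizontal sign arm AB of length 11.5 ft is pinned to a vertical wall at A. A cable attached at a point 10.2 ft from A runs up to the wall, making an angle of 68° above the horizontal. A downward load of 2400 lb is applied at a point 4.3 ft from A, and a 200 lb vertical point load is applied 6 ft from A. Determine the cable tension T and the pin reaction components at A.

ΣM about A: T·sin68°·10.2 − 2400·4.3 − 200·6 = 0 → T = 11520/(10.2·0.927184) = 1218.11 ≈ 1218 lb.
ΣF_x = 0: A_x − T·cos68° = 0 → A_x = 1218.11 × 0.374607 = 456.3 lb.
ΣF_y = 0: A_y + T·sin68° − 2400 − 200 = 0 → A_y = 2600 − 1218.11 × 0.927184 = 1471 lb.

T = 1218 lb, A_x = 456.3 lb, A_y = 1471 lb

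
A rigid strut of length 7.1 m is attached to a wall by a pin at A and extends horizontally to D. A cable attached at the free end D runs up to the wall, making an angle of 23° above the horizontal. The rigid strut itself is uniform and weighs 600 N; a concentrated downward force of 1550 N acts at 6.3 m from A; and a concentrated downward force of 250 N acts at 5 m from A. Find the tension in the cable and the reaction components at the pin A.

ΣM about A: T·sin23°·7.1 − 600·3.55 − 1550·6.3 − 250·5 = 0 → T = 13145/(7.1·0.390731) = 4738.32 ≈ 4738 N.
ΣF_x = 0: A_x − T·cos23° = 0 → A_x = 4738.32 × 0.920505 = 4362 N.
ΣF_y = 0: A_y + T·sin23° − 600 − 1550 − 250 = 0 → A_y = 2400 − 4738.32 × 0.390731 = 548.6 N.

T = 4738 N, A_x = 4362 N, A_y = 548.6 N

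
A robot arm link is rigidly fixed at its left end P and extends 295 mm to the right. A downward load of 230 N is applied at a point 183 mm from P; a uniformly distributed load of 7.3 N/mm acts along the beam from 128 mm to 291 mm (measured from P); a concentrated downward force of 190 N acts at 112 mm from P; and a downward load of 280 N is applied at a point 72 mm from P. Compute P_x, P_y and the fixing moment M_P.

P_x = 0, P_y = 1890 N, M_P = 332800 N·mm

Resultant of the distributed load: 7.3 × 163 = 1189.9 N at 209.5 mm from P.
ΣF_x = 0: P_x = 0.
ΣF_y = 0: P_y − 230 − 7.3·163 − 190 − 280 = 0 → P_y = 1890 N.
ΣM about P: M_P − 230·183 − (7.3·163)·209.5 − 190·112 − 280·72 = 0 → M_P = 332800 N·mm.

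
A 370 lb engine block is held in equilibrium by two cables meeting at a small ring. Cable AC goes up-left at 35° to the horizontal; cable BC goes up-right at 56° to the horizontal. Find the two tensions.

ΣF_x = 0: −T_AC·cos35° + T_BC·cos56° = 0 → T_BC = 1.46488·T_AC.
ΣF_y = 0: T_AC·sin35° + T_BC·sin56° = 370.
Substitute: T_AC·(0.573576 + 1.46488·0.829038) = 370 → T_AC = 206.933 ≈ 206.9 lb.
Then T_BC = 1.46488 × 206.933 = 303.1 lb.

T_AC = 206.9 lb, T_BC = 303.1 lb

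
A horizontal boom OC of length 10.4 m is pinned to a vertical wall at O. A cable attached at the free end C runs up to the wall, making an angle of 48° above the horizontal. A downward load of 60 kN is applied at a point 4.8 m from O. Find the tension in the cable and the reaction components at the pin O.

ΣM about O: T·sin48°·10.4 − 60·4.8 = 0 → T = 288/(10.4·0.743145) = 37.2637 ≈ 37.26 kN.
ΣF_x = 0: O_x − T·cos48° = 0 → O_x = 37.2637 × 0.669131 = 24.93 kN.
ΣF_y = 0: O_y + T·sin48° − 60 = 0 → O_y = 60 − 37.2637 × 0.743145 = 32.31 kN.

T = 37.26 kN, O_x = 24.93 kN, O_y = 32.31 kN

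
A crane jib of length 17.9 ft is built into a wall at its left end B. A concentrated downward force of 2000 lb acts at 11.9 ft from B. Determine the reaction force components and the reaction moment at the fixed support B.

B_x = 0, B_y = 2000 lb, M_B = 23800 lb·ft

ΣF_x = 0: B_x = 0.
ΣF_y = 0: B_y − 2000 = 0 → B_y = 2000 lb.
ΣM about B: M_B − 2000·11.9 = 0 → M_B = 23800 lb·ft.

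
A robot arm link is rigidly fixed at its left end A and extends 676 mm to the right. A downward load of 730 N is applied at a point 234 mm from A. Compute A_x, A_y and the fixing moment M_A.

ΣF_x = 0: A_x = 0.
ΣF_y = 0: A_y − 730 = 0 → A_y = 730.0 N.
ΣM about A: M_A − 730·234 = 0 → M_A = 170800 N·mm.

A_x = 0, A_y = 730.0 N, M_A = 170800 N·mm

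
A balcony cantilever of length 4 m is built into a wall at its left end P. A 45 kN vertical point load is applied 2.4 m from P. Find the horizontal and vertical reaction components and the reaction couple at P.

P_x = 0, P_y = 45.00 kN, M_P = 108.0 kN·m

ΣF_x = 0: P_x = 0.
ΣF_y = 0: P_y − 45 = 0 → P_y = 45.00 kN.
ΣM about P: M_P − 45·2.4 = 0 → M_P = 108.0 kN·m.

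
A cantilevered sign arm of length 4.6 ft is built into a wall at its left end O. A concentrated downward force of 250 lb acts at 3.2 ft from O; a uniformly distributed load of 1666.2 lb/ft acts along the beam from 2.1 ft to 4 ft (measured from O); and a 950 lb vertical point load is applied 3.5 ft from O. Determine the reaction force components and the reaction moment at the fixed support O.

Resultant of the distributed load: 1666.2 × 1.9 = 3165.78 lb at 3.05 ft from O.
ΣF_x = 0: O_x = 0.
ΣF_y = 0: O_y − 250 − 1666.2·1.9 − 950 = 0 → O_y = 4366 lb.
ΣM about O: M_O − 250·3.2 − (1666.2·1.9)·3.05 − 950·3.5 = 0 → M_O = 13780 lb·ft.

O_x = 0, O_y = 4366 lb, M_O = 13780 lb·ft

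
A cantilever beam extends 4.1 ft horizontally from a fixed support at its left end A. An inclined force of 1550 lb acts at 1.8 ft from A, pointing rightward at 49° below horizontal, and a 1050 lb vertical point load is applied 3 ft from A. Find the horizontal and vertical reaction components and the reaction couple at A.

A_x = -1017 lb, A_y = 2220 lb, M_A = 5256 lb·ft

ΣF_x = 0: A_x + 1550·cos49° = 0 → A_x = -1017 lb.
ΣF_y = 0: A_y − 1550·sin49° − 1050 = 0 → A_y = 2220 lb.
ΣM about A: M_A − 1550·sin49°·1.8 − 1050·3 = 0 → M_A = 5256 lb·ft.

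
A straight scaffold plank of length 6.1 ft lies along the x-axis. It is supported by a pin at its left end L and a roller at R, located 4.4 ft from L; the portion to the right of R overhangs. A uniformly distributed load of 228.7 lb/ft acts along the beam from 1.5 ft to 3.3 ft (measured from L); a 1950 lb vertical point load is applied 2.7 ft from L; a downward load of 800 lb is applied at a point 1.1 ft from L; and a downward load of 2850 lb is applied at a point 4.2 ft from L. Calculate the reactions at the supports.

L_x = 0, L_y = 1670 lb, R_y = 4342 lb

Resultant of the distributed load: 228.7 × 1.8 = 411.66 lb at 2.4 ft from L.
Taking moments about L: R_y·4.4 − (228.7·1.8)·2.4 − 1950·2.7 − 800·1.1 − 2850·4.2 = 0 → R_y = 19102.984/4.4 = 4341.59 ≈ 4342 lb.
ΣF_y = 0: L_y + 4341.59 − 228.7·1.8 − 1950 − 800 − 2850 = 0 → L_y = 1670 lb.
ΣF_x = 0: no horizontal applied forces, so L_x = 0.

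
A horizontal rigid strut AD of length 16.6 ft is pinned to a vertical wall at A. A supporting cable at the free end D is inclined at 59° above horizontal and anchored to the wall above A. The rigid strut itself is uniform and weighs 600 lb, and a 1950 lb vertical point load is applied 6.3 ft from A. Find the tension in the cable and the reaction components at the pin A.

T = 1213 lb, A_x = 624.9 lb, A_y = 1510 lb

ΣM about A: T·sin59°·16.6 − 600·8.3 − 1950·6.3 = 0 → T = 17265/(16.6·0.857167) = 1213.37 ≈ 1213 lb.
ΣF_x = 0: A_x − T·cos59° = 0 → A_x = 1213.37 × 0.515038 = 624.9 lb.
ΣF_y = 0: A_y + T·sin59° − 600 − 1950 = 0 → A_y = 2550 − 1213.37 × 0.857167 = 1510 lb.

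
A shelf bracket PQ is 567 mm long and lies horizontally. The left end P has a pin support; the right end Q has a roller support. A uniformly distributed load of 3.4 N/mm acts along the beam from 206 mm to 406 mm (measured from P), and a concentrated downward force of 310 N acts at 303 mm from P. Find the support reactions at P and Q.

P_x = 0, P_y = 457.4 N, Q_y = 532.6 N

Resultant of the distributed load: 3.4 × 200 = 680 N at 306 mm from P.
Moments about P: Q_y·567 − (3.4·200)·306 − 310·303 = 0 → Q_y = 302010/567 = 532.646 ≈ 532.6 N.
ΣF_y = 0: P_y + 532.646 − 3.4·200 − 310 = 0 → P_y = 457.4 N.
ΣF_x = 0: no horizontal applied forces, so P_x = 0.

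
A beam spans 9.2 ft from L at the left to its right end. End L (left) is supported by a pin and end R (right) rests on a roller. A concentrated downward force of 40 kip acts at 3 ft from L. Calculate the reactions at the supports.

L_x = 0, L_y = 26.96 kip, R_y = 13.04 kip

Moments about L: R_y·9.2 − 40·3 = 0 → R_y = 120/9.2 = 13.0435 ≈ 13.04 kip.
ΣF_y = 0: L_y + 13.0435 − 40 = 0 → L_y = 26.96 kip.
ΣF_x = 0: no horizontal applied forces, so L_x = 0.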